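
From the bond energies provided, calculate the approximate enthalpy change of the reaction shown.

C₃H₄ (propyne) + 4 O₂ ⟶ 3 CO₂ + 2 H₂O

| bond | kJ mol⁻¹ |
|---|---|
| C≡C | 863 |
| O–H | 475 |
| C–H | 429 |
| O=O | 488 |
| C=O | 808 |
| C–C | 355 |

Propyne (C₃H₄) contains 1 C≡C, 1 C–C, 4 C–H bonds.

Bonds broken (reactants):
  C≡C: 1 × 863 = 863
  C–C: 1 × 355 = 355
  C–H: 4 × 429 = 1716
  O=O: 4 × 488 = 1952
  Σ(broken) = 4886 kJ
Bonds formed (products):
  C=O: 6 × 808 = 4848
  O–H: 4 × 475 = 1900
  Σ(formed) = 6748 kJ
ΔH = Σ(broken) − Σ(formed) = 4886 − 6748 = −1862 kJ

ΔH ≈ −1862 kJ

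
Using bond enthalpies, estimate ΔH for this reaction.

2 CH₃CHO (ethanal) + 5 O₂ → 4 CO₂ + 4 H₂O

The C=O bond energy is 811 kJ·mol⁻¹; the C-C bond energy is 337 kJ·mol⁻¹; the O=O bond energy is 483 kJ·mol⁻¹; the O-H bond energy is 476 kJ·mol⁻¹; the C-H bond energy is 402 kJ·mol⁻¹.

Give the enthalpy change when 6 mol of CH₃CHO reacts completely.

ΔH = −7107 kJ

Bonds broken (reactants):
  C-C: 2 × 337 = 674
  C-H: 8 × 402 = 3216
  C=O: 2 × 811 = 1622
  O=O: 5 × 483 = 2415
  Σ(broken) = 7927 kJ
Bonds formed (products):
  C=O: 8 × 811 = 6488
  O-H: 8 × 476 = 3808
  Σ(formed) = 10296 kJ
ΔH = Σ(broken) − Σ(formed) = 7927 − 10296 = −2369 kJ
For 3× the reaction as written: 3 × (−2369) = −7107 kJ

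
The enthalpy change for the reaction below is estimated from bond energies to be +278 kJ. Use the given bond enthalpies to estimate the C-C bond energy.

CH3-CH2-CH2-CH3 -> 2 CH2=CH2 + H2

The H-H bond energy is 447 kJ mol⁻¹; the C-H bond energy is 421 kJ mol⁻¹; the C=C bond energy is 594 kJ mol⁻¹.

Let D be the C-C bond energy.
Σ(broken) = 3×D + 10×421 = 4210 + 3D
Σ(formed) = 8×421 + 2×594 + 1×447 = 5003
ΔH = Σ(broken) − Σ(formed) = (4210 + 3D) − (5003) = −793 + 3D
Setting this equal to +278 kJ gives 3D = 1071, so D = 357 kJ/mol.

D(C-C) ≈ 357 kJ/mol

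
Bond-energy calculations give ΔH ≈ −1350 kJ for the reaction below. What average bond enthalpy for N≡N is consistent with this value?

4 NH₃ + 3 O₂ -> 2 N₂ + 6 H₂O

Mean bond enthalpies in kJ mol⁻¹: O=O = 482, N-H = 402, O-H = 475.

Let D be the N≡N bond energy.
Σ(broken) = 12×402 + 3×482 = 6270
Σ(formed) = 2×D + 12×475 = 5700 + 2D
ΔH = Σ(broken) − Σ(formed) = (6270) − (5700 + 2D) = +570 − 2D
Setting this equal to −1350 kJ gives 2D = 1920, so D = 960 kJ/mol.

D(N≡N) ≈ 960 kJ/mol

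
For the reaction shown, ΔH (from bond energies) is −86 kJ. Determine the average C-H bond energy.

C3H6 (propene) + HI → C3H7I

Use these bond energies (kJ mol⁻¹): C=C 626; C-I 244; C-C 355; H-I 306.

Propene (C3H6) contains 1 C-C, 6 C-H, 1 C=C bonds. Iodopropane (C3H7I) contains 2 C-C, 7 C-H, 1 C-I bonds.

Let D be the C-H bond energy.
Σ(broken) = 1×355 + 6×D + 1×626 + 1×306 = 1287 + 6D
Σ(formed) = 2×355 + 7×D + 1×244 = 954 + 7D
ΔH = Σ(broken) − Σ(formed) = (1287 + 6D) − (954 + 7D) = +333 − D
Setting this equal to −86 kJ gives D = 419 kJ/mol.

D(C-H) ≈ 419 kJ/mol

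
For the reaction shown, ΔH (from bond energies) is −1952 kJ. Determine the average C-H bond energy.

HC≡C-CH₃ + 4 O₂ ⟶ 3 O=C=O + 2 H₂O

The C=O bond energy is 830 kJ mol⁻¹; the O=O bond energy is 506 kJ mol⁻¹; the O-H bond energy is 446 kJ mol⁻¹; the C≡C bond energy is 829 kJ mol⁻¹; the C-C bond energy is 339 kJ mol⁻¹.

Let D be the C-H bond energy.
Σ(broken) = 1×829 + 1×339 + 4×D + 4×506 = 3192 + 4D
Σ(formed) = 6×830 + 4×446 = 6764
ΔH = Σ(broken) − Σ(formed) = (3192 + 4D) − (6764) = −3572 + 4D
Setting this equal to −1952 kJ gives 4D = 1620, so D = 405 kJ/mol.

D(C-H) ≈ 405 kJ/mol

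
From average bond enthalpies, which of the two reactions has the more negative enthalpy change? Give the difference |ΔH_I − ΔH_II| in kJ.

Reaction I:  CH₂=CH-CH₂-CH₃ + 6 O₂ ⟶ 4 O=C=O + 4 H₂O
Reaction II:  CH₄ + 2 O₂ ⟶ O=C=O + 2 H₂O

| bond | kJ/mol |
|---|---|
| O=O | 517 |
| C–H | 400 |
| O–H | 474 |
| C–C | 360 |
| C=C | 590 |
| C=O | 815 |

Reaction I:
  Bonds broken (reactants):
    C–C: 2 × 360 = 720
    C–H: 8 × 400 = 3200
    C=C: 1 × 590 = 590
    O=O: 6 × 517 = 3102
    Σ(broken) = 7612 kJ
  Bonds formed (products):
    C=O: 8 × 815 = 6520
    O–H: 8 × 474 = 3792
    Σ(formed) = 10312 kJ
  ΔH_I = 7612 − 10312 = −2700 kJ
Reaction II:
  Bonds broken (reactants):
    C–H: 4 × 400 = 1600
    O=O: 2 × 517 = 1034
    Σ(broken) = 2634 kJ
  Bonds formed (products):
    C=O: 2 × 815 = 1630
    O–H: 4 × 474 = 1896
    Σ(formed) = 3526 kJ
  ΔH_II = 2634 − 3526 = −892 kJ
ΔH_I − ΔH_II = −1808 kJ, so reaction I has the more negative ΔH; |ΔH_I − ΔH_II| = 1808 kJ.

Reaction I, by 1808 kJ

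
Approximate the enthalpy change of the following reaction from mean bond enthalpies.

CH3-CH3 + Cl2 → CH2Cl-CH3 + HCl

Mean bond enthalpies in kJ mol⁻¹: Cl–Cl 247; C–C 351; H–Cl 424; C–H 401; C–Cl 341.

ΔH ≈ −117 kJ

Bonds broken (reactants):
  C–C: 1 × 351 = 351
  C–H: 6 × 401 = 2406
  Cl–Cl: 1 × 247 = 247
  Σ(broken) = 3004 kJ
Bonds formed (products):
  C–C: 1 × 351 = 351
  C–Cl: 1 × 341 = 341
  C–H: 5 × 401 = 2005
  H–Cl: 1 × 424 = 424
  Σ(formed) = 3121 kJ
ΔH = Σ(broken) − Σ(formed) = 3004 − 3121 = −117 kJ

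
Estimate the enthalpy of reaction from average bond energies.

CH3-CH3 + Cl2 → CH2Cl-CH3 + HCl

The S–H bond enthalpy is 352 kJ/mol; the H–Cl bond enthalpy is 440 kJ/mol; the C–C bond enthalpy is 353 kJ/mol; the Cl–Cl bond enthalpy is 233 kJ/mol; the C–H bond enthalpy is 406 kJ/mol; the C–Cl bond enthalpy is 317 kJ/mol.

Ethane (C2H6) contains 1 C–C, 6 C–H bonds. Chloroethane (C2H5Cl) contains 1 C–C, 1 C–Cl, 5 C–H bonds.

Bonds broken (reactants):
  C–C: 1 × 353 = 353
  C–H: 6 × 406 = 2436
  Cl–Cl: 1 × 233 = 233
  Σ(broken) = 3022 kJ
Bonds formed (products):
  C–C: 1 × 353 = 353
  C–Cl: 1 × 317 = 317
  C–H: 5 × 406 = 2030
  H–Cl: 1 × 440 = 440
  Σ(formed) = 3140 kJ
ΔH = Σ(broken) − Σ(formed) = 3022 − 3140 = −118 kJ

ΔH ≈ −118 kJ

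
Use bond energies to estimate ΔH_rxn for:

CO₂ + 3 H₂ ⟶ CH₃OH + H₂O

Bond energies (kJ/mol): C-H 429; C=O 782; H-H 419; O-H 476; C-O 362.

ΔH ≈ −256 kJ

Bonds broken (reactants):
  C=O: 2 × 782 = 1564
  H-H: 3 × 419 = 1257
  Σ(broken) = 2821 kJ
Bonds formed (products):
  C-H: 3 × 429 = 1287
  C-O: 1 × 362 = 362
  O-H: 3 × 476 = 1428
  Σ(formed) = 3077 kJ
ΔH = Σ(broken) − Σ(formed) = 2821 − 3077 = −256 kJ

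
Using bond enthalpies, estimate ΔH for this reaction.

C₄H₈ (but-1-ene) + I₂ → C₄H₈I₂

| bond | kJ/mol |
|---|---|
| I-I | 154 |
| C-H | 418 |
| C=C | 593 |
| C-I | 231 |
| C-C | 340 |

Bonds broken (reactants):
  C-C: 2 × 340 = 680
  C-H: 8 × 418 = 3344
  C=C: 1 × 593 = 593
  I-I: 1 × 154 = 154
  Σ(broken) = 4771 kJ
Bonds formed (products):
  C-C: 3 × 340 = 1020
  C-H: 8 × 418 = 3344
  C-I: 2 × 231 = 462
  Σ(formed) = 4826 kJ
ΔH = Σ(broken) − Σ(formed) = 4771 − 4826 = −55 kJ

ΔH ≈ −55 kJ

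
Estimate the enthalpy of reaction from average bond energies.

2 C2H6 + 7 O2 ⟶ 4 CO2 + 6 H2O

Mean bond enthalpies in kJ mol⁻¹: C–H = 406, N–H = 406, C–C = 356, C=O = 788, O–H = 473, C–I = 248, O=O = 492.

ΔH ≈ −2952 kJ

Bonds broken (reactants):
  C–C: 2 × 356 = 712
  C–H: 12 × 406 = 4872
  O=O: 7 × 492 = 3444
  Σ(broken) = 9028 kJ
Bonds formed (products):
  C=O: 8 × 788 = 6304
  O–H: 12 × 473 = 5676
  Σ(formed) = 11980 kJ
ΔH = Σ(broken) − Σ(formed) = 9028 − 11980 = −2952 kJ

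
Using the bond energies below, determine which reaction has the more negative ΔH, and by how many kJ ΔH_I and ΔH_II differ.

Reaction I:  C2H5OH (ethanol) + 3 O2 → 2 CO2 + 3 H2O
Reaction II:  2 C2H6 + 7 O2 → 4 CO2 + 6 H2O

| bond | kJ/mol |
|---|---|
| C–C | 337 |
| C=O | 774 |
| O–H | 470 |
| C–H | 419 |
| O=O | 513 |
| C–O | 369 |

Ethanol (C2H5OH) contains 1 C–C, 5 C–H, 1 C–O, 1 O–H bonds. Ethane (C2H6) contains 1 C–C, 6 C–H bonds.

Reaction II, by 1433 kJ

Reaction I:
  Bonds broken (reactants):
    C–C: 1 × 337 = 337
    C–H: 5 × 419 = 2095
    C–O: 1 × 369 = 369
    O–H: 1 × 470 = 470
    O=O: 3 × 513 = 1539
    Σ(broken) = 4810 kJ
  Bonds formed (products):
    C=O: 4 × 774 = 3096
    O–H: 6 × 470 = 2820
    Σ(formed) = 5916 kJ
  ΔH_I = 4810 − 5916 = −1106 kJ
Reaction II:
  Bonds broken (reactants):
    C–C: 2 × 337 = 674
    C–H: 12 × 419 = 5028
    O=O: 7 × 513 = 3591
    Σ(broken) = 9293 kJ
  Bonds formed (products):
    C=O: 8 × 774 = 6192
    O–H: 12 × 470 = 5640
    Σ(formed) = 11832 kJ
  ΔH_II = 9293 − 11832 = −2539 kJ
ΔH_I − ΔH_II = +1433 kJ, so reaction II has the more negative ΔH; |ΔH_I − ΔH_II| = 1433 kJ.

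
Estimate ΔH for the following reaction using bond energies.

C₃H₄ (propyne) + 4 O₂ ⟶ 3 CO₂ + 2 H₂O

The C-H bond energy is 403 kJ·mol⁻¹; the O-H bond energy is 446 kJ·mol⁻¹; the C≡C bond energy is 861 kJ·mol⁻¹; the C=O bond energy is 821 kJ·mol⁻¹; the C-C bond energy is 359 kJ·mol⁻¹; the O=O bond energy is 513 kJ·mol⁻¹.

Bonds broken (reactants):
  C≡C: 1 × 861 = 861
  C-C: 1 × 359 = 359
  C-H: 4 × 403 = 1612
  O=O: 4 × 513 = 2052
  Σ(broken) = 4884 kJ
Bonds formed (products):
  C=O: 6 × 821 = 4926
  O-H: 4 × 446 = 1784
  Σ(formed) = 6710 kJ
ΔH = Σ(broken) − Σ(formed) = 4884 − 6710 = −1826 kJ

ΔH ≈ −1826 kJ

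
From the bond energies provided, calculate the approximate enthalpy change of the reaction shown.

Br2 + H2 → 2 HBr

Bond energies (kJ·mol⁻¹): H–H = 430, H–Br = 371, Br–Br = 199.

Bonds broken (reactants):
  Br–Br: 1 × 199 = 199
  H–H: 1 × 430 = 430
  Σ(broken) = 629 kJ
Bonds formed (products):
  H–Br: 2 × 371 = 742
  Σ(formed) = 742 kJ
ΔH = Σ(broken) − Σ(formed) = 629 − 742 = −113 kJ

ΔH ≈ −113 kJ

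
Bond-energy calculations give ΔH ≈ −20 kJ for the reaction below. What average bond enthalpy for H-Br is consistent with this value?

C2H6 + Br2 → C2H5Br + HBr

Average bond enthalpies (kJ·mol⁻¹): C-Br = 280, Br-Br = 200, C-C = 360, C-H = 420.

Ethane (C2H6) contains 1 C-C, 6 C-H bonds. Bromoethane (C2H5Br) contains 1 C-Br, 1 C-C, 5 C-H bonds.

D(H-Br) ≈ 360 kJ/mol

Let D be the H-Br bond energy.
Σ(broken) = 1×200 + 1×360 + 6×420 = 3080
Σ(formed) = 1×280 + 1×360 + 5×420 + 1×D = 2740 + D
ΔH = Σ(broken) − Σ(formed) = (3080) − (2740 + D) = +340 − D
Setting this equal to −20 kJ gives D = 360 kJ/mol.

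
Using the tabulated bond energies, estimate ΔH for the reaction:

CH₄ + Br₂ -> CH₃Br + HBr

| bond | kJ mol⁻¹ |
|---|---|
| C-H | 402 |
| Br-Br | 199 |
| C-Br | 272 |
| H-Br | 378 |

ΔH ≈ −49 kJ

Bonds broken (reactants):
  Br-Br: 1 × 199 = 199
  C-H: 4 × 402 = 1608
  Σ(broken) = 1807 kJ
Bonds formed (products):
  C-Br: 1 × 272 = 272
  C-H: 3 × 402 = 1206
  H-Br: 1 × 378 = 378
  Σ(formed) = 1856 kJ
ΔH = Σ(broken) − Σ(formed) = 1807 − 1856 = −49 kJ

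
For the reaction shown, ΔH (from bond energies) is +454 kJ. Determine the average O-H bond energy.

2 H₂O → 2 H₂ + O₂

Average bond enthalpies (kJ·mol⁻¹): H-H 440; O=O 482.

D(O-H) ≈ 454 kJ/mol

Let D be the O-H bond energy.
Σ(broken) = 4×D = 4D
Σ(formed) = 2×440 + 1×482 = 1362
ΔH = Σ(broken) − Σ(formed) = (4D) − (1362) = −1362 + 4D
Setting this equal to +454 kJ gives 4D = 1816, so D = 454 kJ/mol.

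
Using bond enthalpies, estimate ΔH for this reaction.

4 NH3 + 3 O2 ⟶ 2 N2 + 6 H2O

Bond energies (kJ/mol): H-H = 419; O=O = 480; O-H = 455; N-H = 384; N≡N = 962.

ΔH ≈ −1336 kJ

Bonds broken (reactants):
  N-H: 12 × 384 = 4608
  O=O: 3 × 480 = 1440
  Σ(broken) = 6048 kJ
Bonds formed (products):
  N≡N: 2 × 962 = 1924
  O-H: 12 × 455 = 5460
  Σ(formed) = 7384 kJ
ΔH = Σ(broken) − Σ(formed) = 6048 − 7384 = −1336 kJ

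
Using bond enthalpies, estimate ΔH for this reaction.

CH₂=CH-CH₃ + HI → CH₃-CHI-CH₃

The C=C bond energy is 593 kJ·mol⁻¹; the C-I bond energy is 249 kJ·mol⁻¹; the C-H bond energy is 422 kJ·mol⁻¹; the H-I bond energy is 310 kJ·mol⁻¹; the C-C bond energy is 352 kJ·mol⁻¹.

Bonds broken (reactants):
  C-C: 1 × 352 = 352
  C-H: 6 × 422 = 2532
  C=C: 1 × 593 = 593
  H-I: 1 × 310 = 310
  Σ(broken) = 3787 kJ
Bonds formed (products):
  C-C: 2 × 352 = 704
  C-H: 7 × 422 = 2954
  C-I: 1 × 249 = 249
  Σ(formed) = 3907 kJ
ΔH = Σ(broken) − Σ(formed) = 3787 − 3907 = −120 kJ

ΔH ≈ −120 kJ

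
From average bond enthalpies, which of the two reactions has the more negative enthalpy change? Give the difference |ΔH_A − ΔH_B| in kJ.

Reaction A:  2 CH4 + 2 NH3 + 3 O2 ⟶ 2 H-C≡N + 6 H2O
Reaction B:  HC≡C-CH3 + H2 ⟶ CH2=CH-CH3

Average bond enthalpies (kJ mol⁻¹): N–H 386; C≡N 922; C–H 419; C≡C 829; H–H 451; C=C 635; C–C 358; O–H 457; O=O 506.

Reaction A:
  Bonds broken (reactants):
    C–H: 8 × 419 = 3352
    N–H: 6 × 386 = 2316
    O=O: 3 × 506 = 1518
    Σ(broken) = 7186 kJ
  Bonds formed (products):
    C≡N: 2 × 922 = 1844
    C–H: 2 × 419 = 838
    O–H: 12 × 457 = 5484
    Σ(formed) = 8166 kJ
  ΔH_A = 7186 − 8166 = −980 kJ
Reaction B:
  Bonds broken (reactants):
    C≡C: 1 × 829 = 829
    C–C: 1 × 358 = 358
    C–H: 4 × 419 = 1676
    H–H: 1 × 451 = 451
    Σ(broken) = 3314 kJ
  Bonds formed (products):
    C–C: 1 × 358 = 358
    C–H: 6 × 419 = 2514
    C=C: 1 × 635 = 635
    Σ(formed) = 3507 kJ
  ΔH_B = 3314 − 3507 = −193 kJ
ΔH_A − ΔH_B = −787 kJ, so reaction A has the more negative ΔH; |ΔH_A − ΔH_B| = 787 kJ.

Reaction A, by 787 kJ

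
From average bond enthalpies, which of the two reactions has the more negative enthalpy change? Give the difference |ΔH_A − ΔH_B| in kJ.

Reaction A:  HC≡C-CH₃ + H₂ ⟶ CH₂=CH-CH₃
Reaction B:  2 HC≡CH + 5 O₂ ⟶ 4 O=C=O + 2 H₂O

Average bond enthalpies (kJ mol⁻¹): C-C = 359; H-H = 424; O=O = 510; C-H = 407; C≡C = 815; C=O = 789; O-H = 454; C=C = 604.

Reaction A:
  Bonds broken (reactants):
    C≡C: 1 × 815 = 815
    C-C: 1 × 359 = 359
    C-H: 4 × 407 = 1628
    H-H: 1 × 424 = 424
    Σ(broken) = 3226 kJ
  Bonds formed (products):
    C-C: 1 × 359 = 359
    C-H: 6 × 407 = 2442
    C=C: 1 × 604 = 604
    Σ(formed) = 3405 kJ
  ΔH_A = 3226 − 3405 = −179 kJ
Reaction B:
  Bonds broken (reactants):
    C≡C: 2 × 815 = 1630
    C-H: 4 × 407 = 1628
    O=O: 5 × 510 = 2550
    Σ(broken) = 5808 kJ
  Bonds formed (products):
    C=O: 8 × 789 = 6312
    O-H: 4 × 454 = 1816
    Σ(formed) = 8128 kJ
  ΔH_B = 5808 − 8128 = −2320 kJ
ΔH_A − ΔH_B = +2141 kJ, so reaction B has the more negative ΔH; |ΔH_A − ΔH_B| = 2141 kJ.

Reaction B, by 2141 kJ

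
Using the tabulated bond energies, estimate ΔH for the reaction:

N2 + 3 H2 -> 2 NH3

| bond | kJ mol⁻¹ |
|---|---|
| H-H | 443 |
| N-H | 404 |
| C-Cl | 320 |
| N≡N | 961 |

ΔH ≈ −134 kJ

Bonds broken (reactants):
  H-H: 3 × 443 = 1329
  N≡N: 1 × 961 = 961
  Σ(broken) = 2290 kJ
Bonds formed (products):
  N-H: 6 × 404 = 2424
  Σ(formed) = 2424 kJ
ΔH = Σ(broken) − Σ(formed) = 2290 − 2424 = −134 kJ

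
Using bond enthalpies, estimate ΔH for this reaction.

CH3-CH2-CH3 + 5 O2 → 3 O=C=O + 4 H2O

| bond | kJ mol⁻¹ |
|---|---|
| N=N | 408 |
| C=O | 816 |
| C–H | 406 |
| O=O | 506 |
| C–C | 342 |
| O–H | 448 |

ΔH ≈ −2018 kJ

Bonds broken (reactants):
  C–C: 2 × 342 = 684
  C–H: 8 × 406 = 3248
  O=O: 5 × 506 = 2530
  Σ(broken) = 6462 kJ
Bonds formed (products):
  C=O: 6 × 816 = 4896
  O–H: 8 × 448 = 3584
  Σ(formed) = 8480 kJ
ΔH = Σ(broken) − Σ(formed) = 6462 − 8480 = −2018 kJ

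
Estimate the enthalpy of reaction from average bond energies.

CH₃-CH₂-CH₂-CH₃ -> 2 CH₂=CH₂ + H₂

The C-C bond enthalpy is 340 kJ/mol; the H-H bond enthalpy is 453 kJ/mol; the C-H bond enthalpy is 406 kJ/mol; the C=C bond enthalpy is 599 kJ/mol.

Bonds broken (reactants):
  C-C: 3 × 340 = 1020
  C-H: 10 × 406 = 4060
  Σ(broken) = 5080 kJ
Bonds formed (products):
  C-H: 8 × 406 = 3248
  C=C: 2 × 599 = 1198
  H-H: 1 × 453 = 453
  Σ(formed) = 4899 kJ
ΔH = Σ(broken) − Σ(formed) = 5080 − 4899 = +181 kJ

ΔH ≈ +181 kJ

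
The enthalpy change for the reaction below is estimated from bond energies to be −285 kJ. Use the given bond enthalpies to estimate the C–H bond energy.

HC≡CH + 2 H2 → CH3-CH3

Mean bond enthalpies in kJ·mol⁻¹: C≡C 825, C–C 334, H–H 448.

Let D be the C–H bond energy.
Σ(broken) = 1×825 + 2×D + 2×448 = 1721 + 2D
Σ(formed) = 1×334 + 6×D = 334 + 6D
ΔH = Σ(broken) − Σ(formed) = (1721 + 2D) − (334 + 6D) = +1387 − 4D
Setting this equal to −285 kJ gives 4D = 1672, so D = 418 kJ/mol.

D(C–H) ≈ 418 kJ/mol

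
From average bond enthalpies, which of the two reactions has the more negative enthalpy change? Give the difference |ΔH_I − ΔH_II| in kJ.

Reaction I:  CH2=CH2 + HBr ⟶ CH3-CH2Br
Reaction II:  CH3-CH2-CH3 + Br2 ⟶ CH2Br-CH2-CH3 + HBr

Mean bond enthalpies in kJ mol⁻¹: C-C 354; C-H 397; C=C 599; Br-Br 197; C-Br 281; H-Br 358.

Reaction I, by 30 kJ

Reaction I:
  Bonds broken (reactants):
    C-H: 4 × 397 = 1588
    C=C: 1 × 599 = 599
    H-Br: 1 × 358 = 358
    Σ(broken) = 2545 kJ
  Bonds formed (products):
    C-Br: 1 × 281 = 281
    C-C: 1 × 354 = 354
    C-H: 5 × 397 = 1985
    Σ(formed) = 2620 kJ
  ΔH_I = 2545 − 2620 = −75 kJ
Reaction II:
  Bonds broken (reactants):
    Br-Br: 1 × 197 = 197
    C-C: 2 × 354 = 708
    C-H: 8 × 397 = 3176
    Σ(broken) = 4081 kJ
  Bonds formed (products):
    C-Br: 1 × 281 = 281
    C-C: 2 × 354 = 708
    C-H: 7 × 397 = 2779
    H-Br: 1 × 358 = 358
    Σ(formed) = 4126 kJ
  ΔH_II = 4081 − 4126 = −45 kJ
ΔH_I − ΔH_II = −30 kJ, so reaction I has the more negative ΔH; |ΔH_I − ΔH_II| = 30 kJ.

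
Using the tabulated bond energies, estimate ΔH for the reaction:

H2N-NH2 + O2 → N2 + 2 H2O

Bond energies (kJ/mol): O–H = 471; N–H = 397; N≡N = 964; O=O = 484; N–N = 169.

Bonds broken (reactants):
  N–H: 4 × 397 = 1588
  N–N: 1 × 169 = 169
  O=O: 1 × 484 = 484
  Σ(broken) = 2241 kJ
Bonds formed (products):
  N≡N: 1 × 964 = 964
  O–H: 4 × 471 = 1884
  Σ(formed) = 2848 kJ
ΔH = Σ(broken) − Σ(formed) = 2241 − 2848 = −607 kJ

ΔH ≈ −607 kJ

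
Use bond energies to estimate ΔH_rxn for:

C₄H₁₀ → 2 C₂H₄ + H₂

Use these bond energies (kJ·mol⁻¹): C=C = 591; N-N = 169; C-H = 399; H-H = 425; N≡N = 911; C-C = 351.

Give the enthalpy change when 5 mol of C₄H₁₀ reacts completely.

Bonds broken (reactants):
  C-C: 3 × 351 = 1053
  C-H: 10 × 399 = 3990
  Σ(broken) = 5043 kJ
Bonds formed (products):
  C-H: 8 × 399 = 3192
  C=C: 2 × 591 = 1182
  H-H: 1 × 425 = 425
  Σ(formed) = 4799 kJ
ΔH = Σ(broken) − Σ(formed) = 5043 − 4799 = +244 kJ
For 5× the reaction as written: 5 × (+244) = +1220 kJ

ΔH = +1220 kJ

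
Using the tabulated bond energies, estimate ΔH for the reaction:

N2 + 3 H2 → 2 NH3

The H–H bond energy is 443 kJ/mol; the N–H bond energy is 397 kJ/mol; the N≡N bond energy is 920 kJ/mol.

Bonds broken (reactants):
  H–H: 3 × 443 = 1329
  N≡N: 1 × 920 = 920
  Σ(broken) = 2249 kJ
Bonds formed (products):
  N–H: 6 × 397 = 2382
  Σ(formed) = 2382 kJ
ΔH = Σ(broken) − Σ(formed) = 2249 − 2382 = −133 kJ

ΔH ≈ −133 kJ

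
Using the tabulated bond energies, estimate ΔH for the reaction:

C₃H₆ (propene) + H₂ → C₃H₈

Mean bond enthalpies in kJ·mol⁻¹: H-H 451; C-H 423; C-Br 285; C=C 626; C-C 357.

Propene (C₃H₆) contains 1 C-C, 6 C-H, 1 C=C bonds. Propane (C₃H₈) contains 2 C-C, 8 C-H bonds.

Bonds broken (reactants):
  C-C: 1 × 357 = 357
  C-H: 6 × 423 = 2538
  C=C: 1 × 626 = 626
  H-H: 1 × 451 = 451
  Σ(broken) = 3972 kJ
Bonds formed (products):
  C-C: 2 × 357 = 714
  C-H: 8 × 423 = 3384
  Σ(formed) = 4098 kJ
ΔH = Σ(broken) − Σ(formed) = 3972 − 4098 = −126 kJ

ΔH ≈ −126 kJ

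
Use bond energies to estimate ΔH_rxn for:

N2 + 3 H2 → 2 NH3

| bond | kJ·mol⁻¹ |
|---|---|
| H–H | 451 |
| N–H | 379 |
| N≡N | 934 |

ΔH ≈ +13 kJ

Bonds broken (reactants):
  H–H: 3 × 451 = 1353
  N≡N: 1 × 934 = 934
  Σ(broken) = 2287 kJ
Bonds formed (products):
  N–H: 6 × 379 = 2274
  Σ(formed) = 2274 kJ
ΔH = Σ(broken) − Σ(formed) = 2287 − 2274 = +13 kJ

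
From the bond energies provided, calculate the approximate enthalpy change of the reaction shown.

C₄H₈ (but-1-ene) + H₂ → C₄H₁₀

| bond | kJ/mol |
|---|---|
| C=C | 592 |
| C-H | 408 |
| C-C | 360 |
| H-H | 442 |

ΔH ≈ −142 kJ

Bonds broken (reactants):
  C-C: 2 × 360 = 720
  C-H: 8 × 408 = 3264
  C=C: 1 × 592 = 592
  H-H: 1 × 442 = 442
  Σ(broken) = 5018 kJ
Bonds formed (products):
  C-C: 3 × 360 = 1080
  C-H: 10 × 408 = 4080
  Σ(formed) = 5160 kJ
ΔH = Σ(broken) − Σ(formed) = 5018 − 5160 = −142 kJ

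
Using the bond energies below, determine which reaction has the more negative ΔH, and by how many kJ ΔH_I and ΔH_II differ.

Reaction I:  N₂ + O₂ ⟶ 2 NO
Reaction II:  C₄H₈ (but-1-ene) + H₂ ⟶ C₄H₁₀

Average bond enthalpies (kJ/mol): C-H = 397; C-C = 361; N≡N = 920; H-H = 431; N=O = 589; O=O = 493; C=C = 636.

Reaction I:
  Bonds broken (reactants):
    N≡N: 1 × 920 = 920
    O=O: 1 × 493 = 493
    Σ(broken) = 1413 kJ
  Bonds formed (products):
    N=O: 2 × 589 = 1178
    Σ(formed) = 1178 kJ
  ΔH_I = 1413 − 1178 = +235 kJ
Reaction II:
  Bonds broken (reactants):
    C-C: 2 × 361 = 722
    C-H: 8 × 397 = 3176
    C=C: 1 × 636 = 636
    H-H: 1 × 431 = 431
    Σ(broken) = 4965 kJ
  Bonds formed (products):
    C-C: 3 × 361 = 1083
    C-H: 10 × 397 = 3970
    Σ(formed) = 5053 kJ
  ΔH_II = 4965 − 5053 = −88 kJ
ΔH_I − ΔH_II = +323 kJ, so reaction II has the more negative ΔH; |ΔH_I − ΔH_II| = 323 kJ.

Reaction II, by 323 kJ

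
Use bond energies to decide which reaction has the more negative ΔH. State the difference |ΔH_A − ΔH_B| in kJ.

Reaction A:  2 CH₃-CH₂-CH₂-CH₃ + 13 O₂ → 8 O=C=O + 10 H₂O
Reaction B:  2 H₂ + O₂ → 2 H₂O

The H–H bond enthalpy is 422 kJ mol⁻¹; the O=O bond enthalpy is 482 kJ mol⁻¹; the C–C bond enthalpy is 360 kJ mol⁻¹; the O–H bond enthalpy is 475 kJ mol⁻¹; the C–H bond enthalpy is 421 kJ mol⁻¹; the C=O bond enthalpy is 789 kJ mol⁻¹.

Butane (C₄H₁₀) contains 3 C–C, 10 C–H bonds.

Reaction A:
  Bonds broken (reactants):
    C–C: 6 × 360 = 2160
    C–H: 20 × 421 = 8420
    O=O: 13 × 482 = 6266
    Σ(broken) = 16846 kJ
  Bonds formed (products):
    C=O: 16 × 789 = 12624
    O–H: 20 × 475 = 9500
    Σ(formed) = 22124 kJ
  ΔH_A = 16846 − 22124 = −5278 kJ
Reaction B:
  Bonds broken (reactants):
    H–H: 2 × 422 = 844
    O=O: 1 × 482 = 482
    Σ(broken) = 1326 kJ
  Bonds formed (products):
    O–H: 4 × 475 = 1900
    Σ(formed) = 1900 kJ
  ΔH_B = 1326 − 1900 = −574 kJ
ΔH_A − ΔH_B = −4704 kJ, so reaction A has the more negative ΔH; |ΔH_A − ΔH_B| = 4704 kJ.

Reaction A, by 4704 kJ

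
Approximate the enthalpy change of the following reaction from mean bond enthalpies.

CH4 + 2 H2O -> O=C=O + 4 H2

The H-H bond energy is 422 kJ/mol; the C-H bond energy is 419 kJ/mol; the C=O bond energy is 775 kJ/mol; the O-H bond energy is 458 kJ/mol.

ΔH ≈ +270 kJ

Bonds broken (reactants):
  C-H: 4 × 419 = 1676
  O-H: 4 × 458 = 1832
  Σ(broken) = 3508 kJ
Bonds formed (products):
  C=O: 2 × 775 = 1550
  H-H: 4 × 422 = 1688
  Σ(formed) = 3238 kJ
ΔH = Σ(broken) − Σ(formed) = 3508 − 3238 = +270 kJ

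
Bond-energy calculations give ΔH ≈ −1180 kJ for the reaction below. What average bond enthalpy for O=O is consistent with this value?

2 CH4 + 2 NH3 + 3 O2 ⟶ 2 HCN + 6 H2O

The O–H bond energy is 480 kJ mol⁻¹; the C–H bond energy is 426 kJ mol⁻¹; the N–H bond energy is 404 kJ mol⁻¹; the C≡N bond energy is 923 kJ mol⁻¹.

D(O=O) ≈ 482 kJ/mol

Let D be the O=O bond energy.
Σ(broken) = 8×426 + 6×404 + 3×D = 5832 + 3D
Σ(formed) = 2×923 + 2×426 + 12×480 = 8458
ΔH = Σ(broken) − Σ(formed) = (5832 + 3D) − (8458) = −2626 + 3D
Setting this equal to −1180 kJ gives 3D = 1446, so D = 482 kJ/mol.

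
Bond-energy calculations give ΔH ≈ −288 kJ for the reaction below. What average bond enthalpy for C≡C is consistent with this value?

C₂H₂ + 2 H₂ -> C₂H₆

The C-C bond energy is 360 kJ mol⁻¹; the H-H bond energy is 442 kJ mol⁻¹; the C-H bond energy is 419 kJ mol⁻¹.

Let D be the C≡C bond energy.
Σ(broken) = 1×D + 2×419 + 2×442 = 1722 + D
Σ(formed) = 1×360 + 6×419 = 2874
ΔH = Σ(broken) − Σ(formed) = (1722 + D) − (2874) = −1152 + D
Setting this equal to −288 kJ gives D = 864 kJ/mol.

D(C≡C) ≈ 864 kJ/mol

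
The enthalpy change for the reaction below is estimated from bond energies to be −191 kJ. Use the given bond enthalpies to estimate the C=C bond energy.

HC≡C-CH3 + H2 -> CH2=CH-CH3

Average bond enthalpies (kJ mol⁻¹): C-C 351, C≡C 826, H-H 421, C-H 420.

D(C=C) ≈ 598 kJ/mol

Let D be the C=C bond energy.
Σ(broken) = 1×826 + 1×351 + 4×420 + 1×421 = 3278
Σ(formed) = 1×351 + 6×420 + 1×D = 2871 + D
ΔH = Σ(broken) − Σ(formed) = (3278) − (2871 + D) = +407 − D
Setting this equal to −191 kJ gives D = 598 kJ/mol.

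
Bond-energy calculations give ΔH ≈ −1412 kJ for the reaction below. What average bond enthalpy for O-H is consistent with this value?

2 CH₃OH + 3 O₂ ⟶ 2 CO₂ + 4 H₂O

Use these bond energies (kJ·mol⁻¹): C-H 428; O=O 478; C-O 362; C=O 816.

D(O-H) ≈ 479 kJ/mol

Let D be the O-H bond energy.
Σ(broken) = 6×428 + 2×362 + 2×D + 3×478 = 4726 + 2D
Σ(formed) = 4×816 + 8×D = 3264 + 8D
ΔH = Σ(broken) − Σ(formed) = (4726 + 2D) − (3264 + 8D) = +1462 − 6D
Setting this equal to −1412 kJ gives 6D = 2874, so D = 479 kJ/mol.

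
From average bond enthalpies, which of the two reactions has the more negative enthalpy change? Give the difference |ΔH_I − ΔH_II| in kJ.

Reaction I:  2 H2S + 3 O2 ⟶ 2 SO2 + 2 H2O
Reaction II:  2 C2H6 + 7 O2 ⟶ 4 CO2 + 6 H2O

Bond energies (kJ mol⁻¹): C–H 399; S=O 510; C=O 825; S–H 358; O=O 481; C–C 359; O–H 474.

Reaction II, by 2354 kJ

Reaction I:
  Bonds broken (reactants):
    O=O: 3 × 481 = 1443
    S–H: 4 × 358 = 1432
    Σ(broken) = 2875 kJ
  Bonds formed (products):
    O–H: 4 × 474 = 1896
    S=O: 4 × 510 = 2040
    Σ(formed) = 3936 kJ
  ΔH_I = 2875 − 3936 = −1061 kJ
Reaction II:
  Bonds broken (reactants):
    C–C: 2 × 359 = 718
    C–H: 12 × 399 = 4788
    O=O: 7 × 481 = 3367
    Σ(broken) = 8873 kJ
  Bonds formed (products):
    C=O: 8 × 825 = 6600
    O–H: 12 × 474 = 5688
    Σ(formed) = 12288 kJ
  ΔH_II = 8873 − 12288 = −3415 kJ
ΔH_I − ΔH_II = +2354 kJ, so reaction II has the more negative ΔH; |ΔH_I − ΔH_II| = 2354 kJ.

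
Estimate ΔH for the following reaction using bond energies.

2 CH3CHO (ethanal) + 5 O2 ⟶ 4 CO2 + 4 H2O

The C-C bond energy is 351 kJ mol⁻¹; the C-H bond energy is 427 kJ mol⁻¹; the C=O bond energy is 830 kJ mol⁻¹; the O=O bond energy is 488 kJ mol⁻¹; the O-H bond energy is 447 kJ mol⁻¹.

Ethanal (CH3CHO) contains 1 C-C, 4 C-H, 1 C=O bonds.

ΔH ≈ −1998 kJ

Bonds broken (reactants):
  C-C: 2 × 351 = 702
  C-H: 8 × 427 = 3416
  C=O: 2 × 830 = 1660
  O=O: 5 × 488 = 2440
  Σ(broken) = 8218 kJ
Bonds formed (products):
  C=O: 8 × 830 = 6640
  O-H: 8 × 447 = 3576
  Σ(formed) = 10216 kJ
ΔH = Σ(broken) − Σ(formed) = 8218 − 10216 = −1998 kJ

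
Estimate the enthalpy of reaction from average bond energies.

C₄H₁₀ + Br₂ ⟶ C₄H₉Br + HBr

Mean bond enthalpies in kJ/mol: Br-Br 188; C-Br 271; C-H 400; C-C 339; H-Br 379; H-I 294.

ΔH ≈ −62 kJ

Bonds broken (reactants):
  Br-Br: 1 × 188 = 188
  C-C: 3 × 339 = 1017
  C-H: 10 × 400 = 4000
  Σ(broken) = 5205 kJ
Bonds formed (products):
  C-Br: 1 × 271 = 271
  C-C: 3 × 339 = 1017
  C-H: 9 × 400 = 3600
  H-Br: 1 × 379 = 379
  Σ(formed) = 5267 kJ
ΔH = Σ(broken) − Σ(formed) = 5205 − 5267 = −62 kJ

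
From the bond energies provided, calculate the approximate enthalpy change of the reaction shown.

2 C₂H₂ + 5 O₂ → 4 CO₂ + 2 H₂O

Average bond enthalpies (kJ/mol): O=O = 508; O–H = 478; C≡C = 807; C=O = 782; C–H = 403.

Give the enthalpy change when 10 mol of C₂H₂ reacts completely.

Bonds broken (reactants):
  C≡C: 2 × 807 = 1614
  C–H: 4 × 403 = 1612
  O=O: 5 × 508 = 2540
  Σ(broken) = 5766 kJ
Bonds formed (products):
  C=O: 8 × 782 = 6256
  O–H: 4 × 478 = 1912
  Σ(formed) = 8168 kJ
ΔH = Σ(broken) − Σ(formed) = 5766 − 8168 = −2402 kJ
For 5× the reaction as written: 5 × (−2402) = −12010 kJ

ΔH = −12010 kJ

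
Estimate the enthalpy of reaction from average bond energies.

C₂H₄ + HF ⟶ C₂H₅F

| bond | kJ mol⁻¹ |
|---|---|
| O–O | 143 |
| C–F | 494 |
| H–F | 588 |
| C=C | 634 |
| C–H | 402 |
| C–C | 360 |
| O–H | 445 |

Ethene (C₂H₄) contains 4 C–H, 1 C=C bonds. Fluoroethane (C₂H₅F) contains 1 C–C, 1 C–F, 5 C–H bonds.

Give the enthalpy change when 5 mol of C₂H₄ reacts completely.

Bonds broken (reactants):
  C–H: 4 × 402 = 1608
  C=C: 1 × 634 = 634
  H–F: 1 × 588 = 588
  Σ(broken) = 2830 kJ
Bonds formed (products):
  C–C: 1 × 360 = 360
  C–F: 1 × 494 = 494
  C–H: 5 × 402 = 2010
  Σ(formed) = 2864 kJ
ΔH = Σ(broken) − Σ(formed) = 2830 − 2864 = −34 kJ
For 5× the reaction as written: 5 × (−34) = −170 kJ

ΔH = −170 kJ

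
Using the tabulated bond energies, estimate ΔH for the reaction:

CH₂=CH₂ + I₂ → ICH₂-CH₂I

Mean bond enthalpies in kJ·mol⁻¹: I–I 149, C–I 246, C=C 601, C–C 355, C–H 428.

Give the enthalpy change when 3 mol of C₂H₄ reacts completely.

ΔH = −291 kJ

Bonds broken (reactants):
  C–H: 4 × 428 = 1712
  C=C: 1 × 601 = 601
  I–I: 1 × 149 = 149
  Σ(broken) = 2462 kJ
Bonds formed (products):
  C–C: 1 × 355 = 355
  C–H: 4 × 428 = 1712
  C–I: 2 × 246 = 492
  Σ(formed) = 2559 kJ
ΔH = Σ(broken) − Σ(formed) = 2462 − 2559 = −97 kJ
For 3× the reaction as written: 3 × (−97) = −291 kJ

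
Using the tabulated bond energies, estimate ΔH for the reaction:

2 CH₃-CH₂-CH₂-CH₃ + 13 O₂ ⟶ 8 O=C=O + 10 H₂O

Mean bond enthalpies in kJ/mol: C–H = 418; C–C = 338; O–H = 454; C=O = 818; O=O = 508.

ΔH ≈ −5176 kJ

Bonds broken (reactants):
  C–C: 6 × 338 = 2028
  C–H: 20 × 418 = 8360
  O=O: 13 × 508 = 6604
  Σ(broken) = 16992 kJ
Bonds formed (products):
  C=O: 16 × 818 = 13088
  O–H: 20 × 454 = 9080
  Σ(formed) = 22168 kJ
ΔH = Σ(broken) − Σ(formed) = 16992 − 22168 = −5176 kJ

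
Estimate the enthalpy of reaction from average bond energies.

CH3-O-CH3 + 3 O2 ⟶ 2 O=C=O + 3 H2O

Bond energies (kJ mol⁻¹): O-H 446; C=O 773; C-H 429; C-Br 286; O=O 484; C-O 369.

ΔH ≈ −1004 kJ

Bonds broken (reactants):
  C-H: 6 × 429 = 2574
  C-O: 2 × 369 = 738
  O=O: 3 × 484 = 1452
  Σ(broken) = 4764 kJ
Bonds formed (products):
  C=O: 4 × 773 = 3092
  O-H: 6 × 446 = 2676
  Σ(formed) = 5768 kJ
ΔH = Σ(broken) − Σ(formed) = 4764 − 5768 = −1004 kJ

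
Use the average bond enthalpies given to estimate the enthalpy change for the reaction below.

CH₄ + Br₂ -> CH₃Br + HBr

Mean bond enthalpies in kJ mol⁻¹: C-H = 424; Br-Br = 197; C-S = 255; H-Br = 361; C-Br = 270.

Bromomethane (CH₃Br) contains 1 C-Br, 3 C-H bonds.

Bonds broken (reactants):
  Br-Br: 1 × 197 = 197
  C-H: 4 × 424 = 1696
  Σ(broken) = 1893 kJ
Bonds formed (products):
  C-Br: 1 × 270 = 270
  C-H: 3 × 424 = 1272
  H-Br: 1 × 361 = 361
  Σ(formed) = 1903 kJ
ΔH = Σ(broken) − Σ(formed) = 1893 − 1903 = −10 kJ

ΔH ≈ −10 kJ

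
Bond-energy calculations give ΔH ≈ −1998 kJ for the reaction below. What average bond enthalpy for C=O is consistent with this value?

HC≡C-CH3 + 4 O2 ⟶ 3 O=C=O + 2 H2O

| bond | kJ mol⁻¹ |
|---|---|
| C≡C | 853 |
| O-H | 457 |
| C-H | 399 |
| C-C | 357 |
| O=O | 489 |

Let D be the C=O bond energy.
Σ(broken) = 1×853 + 1×357 + 4×399 + 4×489 = 4762
Σ(formed) = 6×D + 4×457 = 1828 + 6D
ΔH = Σ(broken) − Σ(formed) = (4762) − (1828 + 6D) = +2934 − 6D
Setting this equal to −1998 kJ gives 6D = 4932, so D = 822 kJ/mol.

D(C=O) ≈ 822 kJ/mol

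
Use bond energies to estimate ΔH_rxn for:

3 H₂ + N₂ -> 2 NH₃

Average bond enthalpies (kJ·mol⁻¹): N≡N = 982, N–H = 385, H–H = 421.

ΔH ≈ −65 kJ

Bonds broken (reactants):
  H–H: 3 × 421 = 1263
  N≡N: 1 × 982 = 982
  Σ(broken) = 2245 kJ
Bonds formed (products):
  N–H: 6 × 385 = 2310
  Σ(formed) = 2310 kJ
ΔH = Σ(broken) − Σ(formed) = 2245 − 2310 = −65 kJ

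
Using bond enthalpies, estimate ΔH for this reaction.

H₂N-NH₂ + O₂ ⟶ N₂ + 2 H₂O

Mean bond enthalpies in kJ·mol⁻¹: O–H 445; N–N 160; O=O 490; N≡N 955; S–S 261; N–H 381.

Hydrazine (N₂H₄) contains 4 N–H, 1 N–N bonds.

ΔH ≈ −561 kJ

Bonds broken (reactants):
  N–H: 4 × 381 = 1524
  N–N: 1 × 160 = 160
  O=O: 1 × 490 = 490
  Σ(broken) = 2174 kJ
Bonds formed (products):
  N≡N: 1 × 955 = 955
  O–H: 4 × 445 = 1780
  Σ(formed) = 2735 kJ
ΔH = Σ(broken) − Σ(formed) = 2174 − 2735 = −561 kJ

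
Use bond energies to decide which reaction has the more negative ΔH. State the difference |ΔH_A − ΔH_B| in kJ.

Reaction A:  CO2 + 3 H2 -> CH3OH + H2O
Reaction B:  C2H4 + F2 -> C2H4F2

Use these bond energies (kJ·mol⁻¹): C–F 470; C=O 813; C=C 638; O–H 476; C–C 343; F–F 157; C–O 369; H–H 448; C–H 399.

Reaction B, by 464 kJ

Reaction A:
  Bonds broken (reactants):
    C=O: 2 × 813 = 1626
    H–H: 3 × 448 = 1344
    Σ(broken) = 2970 kJ
  Bonds formed (products):
    C–H: 3 × 399 = 1197
    C–O: 1 × 369 = 369
    O–H: 3 × 476 = 1428
    Σ(formed) = 2994 kJ
  ΔH_A = 2970 − 2994 = −24 kJ
Reaction B:
  Bonds broken (reactants):
    C–H: 4 × 399 = 1596
    C=C: 1 × 638 = 638
    F–F: 1 × 157 = 157
    Σ(broken) = 2391 kJ
  Bonds formed (products):
    C–C: 1 × 343 = 343
    C–F: 2 × 470 = 940
    C–H: 4 × 399 = 1596
    Σ(formed) = 2879 kJ
  ΔH_B = 2391 − 2879 = −488 kJ
ΔH_A − ΔH_B = +464 kJ, so reaction B has the more negative ΔH; |ΔH_A − ΔH_B| = 464 kJ.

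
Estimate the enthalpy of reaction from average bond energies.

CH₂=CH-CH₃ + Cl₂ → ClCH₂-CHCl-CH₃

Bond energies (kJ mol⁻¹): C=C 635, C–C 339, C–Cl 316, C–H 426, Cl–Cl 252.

Bonds broken (reactants):
  C–C: 1 × 339 = 339
  C–H: 6 × 426 = 2556
  C=C: 1 × 635 = 635
  Cl–Cl: 1 × 252 = 252
  Σ(broken) = 3782 kJ
Bonds formed (products):
  C–C: 2 × 339 = 678
  C–Cl: 2 × 316 = 632
  C–H: 6 × 426 = 2556
  Σ(formed) = 3866 kJ
ΔH = Σ(broken) − Σ(formed) = 3782 − 3866 = −84 kJ

ΔH ≈ −84 kJ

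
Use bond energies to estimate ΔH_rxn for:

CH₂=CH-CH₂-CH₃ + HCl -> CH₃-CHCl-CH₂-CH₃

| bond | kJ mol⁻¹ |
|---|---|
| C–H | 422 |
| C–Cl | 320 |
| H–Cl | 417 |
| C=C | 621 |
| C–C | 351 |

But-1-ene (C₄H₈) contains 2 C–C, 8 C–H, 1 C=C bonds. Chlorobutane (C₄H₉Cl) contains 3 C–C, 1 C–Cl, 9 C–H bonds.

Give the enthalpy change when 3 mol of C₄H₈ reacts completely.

Bonds broken (reactants):
  C–C: 2 × 351 = 702
  C–H: 8 × 422 = 3376
  C=C: 1 × 621 = 621
  H–Cl: 1 × 417 = 417
  Σ(broken) = 5116 kJ
Bonds formed (products):
  C–C: 3 × 351 = 1053
  C–Cl: 1 × 320 = 320
  C–H: 9 × 422 = 3798
  Σ(formed) = 5171 kJ
ΔH = Σ(broken) − Σ(formed) = 5116 − 5171 = −55 kJ
For 3× the reaction as written: 3 × (−55) = −165 kJ

ΔH = −165 kJ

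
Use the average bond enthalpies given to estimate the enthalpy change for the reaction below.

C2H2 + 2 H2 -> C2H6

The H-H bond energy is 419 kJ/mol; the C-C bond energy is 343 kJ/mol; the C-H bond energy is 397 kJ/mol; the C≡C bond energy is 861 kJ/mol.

Bonds broken (reactants):
  C≡C: 1 × 861 = 861
  C-H: 2 × 397 = 794
  H-H: 2 × 419 = 838
  Σ(broken) = 2493 kJ
Bonds formed (products):
  C-C: 1 × 343 = 343
  C-H: 6 × 397 = 2382
  Σ(formed) = 2725 kJ
ΔH = Σ(broken) − Σ(formed) = 2493 − 2725 = −232 kJ

ΔH ≈ −232 kJ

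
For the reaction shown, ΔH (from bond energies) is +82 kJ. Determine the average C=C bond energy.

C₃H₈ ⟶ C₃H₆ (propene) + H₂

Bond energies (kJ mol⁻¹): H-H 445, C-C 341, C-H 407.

D(C=C) ≈ 628 kJ/mol

Let D be the C=C bond energy.
Σ(broken) = 2×341 + 8×407 = 3938
Σ(formed) = 1×341 + 6×407 + 1×D + 1×445 = 3228 + D
ΔH = Σ(broken) − Σ(formed) = (3938) − (3228 + D) = +710 − D
Setting this equal to +82 kJ gives D = 628 kJ/mol.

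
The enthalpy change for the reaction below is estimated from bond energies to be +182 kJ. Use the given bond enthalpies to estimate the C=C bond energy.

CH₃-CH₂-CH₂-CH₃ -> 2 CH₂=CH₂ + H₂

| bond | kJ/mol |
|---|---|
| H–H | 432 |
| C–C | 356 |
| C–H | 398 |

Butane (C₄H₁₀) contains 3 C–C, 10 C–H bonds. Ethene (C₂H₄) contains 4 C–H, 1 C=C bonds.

Let D be the C=C bond energy.
Σ(broken) = 3×356 + 10×398 = 5048
Σ(formed) = 8×398 + 2×D + 1×432 = 3616 + 2D
ΔH = Σ(broken) − Σ(formed) = (5048) − (3616 + 2D) = +1432 − 2D
Setting this equal to +182 kJ gives 2D = 1250, so D = 625 kJ/mol.

D(C=C) ≈ 625 kJ/mol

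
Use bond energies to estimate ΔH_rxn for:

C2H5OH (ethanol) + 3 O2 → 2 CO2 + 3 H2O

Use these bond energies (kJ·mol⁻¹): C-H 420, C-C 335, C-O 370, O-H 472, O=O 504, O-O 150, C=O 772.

ΔH ≈ −1131 kJ

Bonds broken (reactants):
  C-C: 1 × 335 = 335
  C-H: 5 × 420 = 2100
  C-O: 1 × 370 = 370
  O-H: 1 × 472 = 472
  O=O: 3 × 504 = 1512
  Σ(broken) = 4789 kJ
Bonds formed (products):
  C=O: 4 × 772 = 3088
  O-H: 6 × 472 = 2832
  Σ(formed) = 5920 kJ
ΔH = Σ(broken) − Σ(formed) = 4789 − 5920 = −1131 kJ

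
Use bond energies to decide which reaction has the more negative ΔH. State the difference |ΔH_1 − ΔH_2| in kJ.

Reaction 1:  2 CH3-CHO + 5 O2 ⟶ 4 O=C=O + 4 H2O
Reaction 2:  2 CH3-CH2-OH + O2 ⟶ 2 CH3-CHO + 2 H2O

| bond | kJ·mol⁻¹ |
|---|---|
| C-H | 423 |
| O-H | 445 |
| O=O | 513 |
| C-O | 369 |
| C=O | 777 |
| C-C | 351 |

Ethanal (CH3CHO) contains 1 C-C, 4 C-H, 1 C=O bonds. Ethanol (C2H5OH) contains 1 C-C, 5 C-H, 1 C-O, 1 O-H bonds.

Reaction 1:
  Bonds broken (reactants):
    C-C: 2 × 351 = 702
    C-H: 8 × 423 = 3384
    C=O: 2 × 777 = 1554
    O=O: 5 × 513 = 2565
    Σ(broken) = 8205 kJ
  Bonds formed (products):
    C=O: 8 × 777 = 6216
    O-H: 8 × 445 = 3560
    Σ(formed) = 9776 kJ
  ΔH_1 = 8205 − 9776 = −1571 kJ
Reaction 2:
  Bonds broken (reactants):
    C-C: 2 × 351 = 702
    C-H: 10 × 423 = 4230
    C-O: 2 × 369 = 738
    O-H: 2 × 445 = 890
    O=O: 1 × 513 = 513
    Σ(broken) = 7073 kJ
  Bonds formed (products):
    C-C: 2 × 351 = 702
    C-H: 8 × 423 = 3384
    C=O: 2 × 777 = 1554
    O-H: 4 × 445 = 1780
    Σ(formed) = 7420 kJ
  ΔH_2 = 7073 − 7420 = −347 kJ
ΔH_1 − ΔH_2 = −1224 kJ, so reaction 1 has the more negative ΔH; |ΔH_1 − ΔH_2| = 1224 kJ.

Reaction 1, by 1224 kJ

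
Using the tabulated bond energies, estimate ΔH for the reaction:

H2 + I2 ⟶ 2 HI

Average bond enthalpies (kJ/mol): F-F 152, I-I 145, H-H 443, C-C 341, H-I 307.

ΔH ≈ −26 kJ

Bonds broken (reactants):
  H-H: 1 × 443 = 443
  I-I: 1 × 145 = 145
  Σ(broken) = 588 kJ
Bonds formed (products):
  H-I: 2 × 307 = 614
  Σ(formed) = 614 kJ
ΔH = Σ(broken) − Σ(formed) = 588 − 614 = −26 kJ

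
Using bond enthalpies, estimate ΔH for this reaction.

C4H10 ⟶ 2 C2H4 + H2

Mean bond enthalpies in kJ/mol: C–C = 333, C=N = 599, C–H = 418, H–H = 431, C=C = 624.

ΔH ≈ +156 kJ

Bonds broken (reactants):
  C–C: 3 × 333 = 999
  C–H: 10 × 418 = 4180
  Σ(broken) = 5179 kJ
Bonds formed (products):
  C–H: 8 × 418 = 3344
  C=C: 2 × 624 = 1248
  H–H: 1 × 431 = 431
  Σ(formed) = 5023 kJ
ΔH = Σ(broken) − Σ(formed) = 5179 − 5023 = +156 kJ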